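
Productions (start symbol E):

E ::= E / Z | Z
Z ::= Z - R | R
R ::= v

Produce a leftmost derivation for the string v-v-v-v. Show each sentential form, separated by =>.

E=>Z=>Z-R=>Z-R-R=>Z-R-R-R=>R-R-R-R=>v-R-R-R=>v-v-R-R=>v-v-v-R=>v-v-v-v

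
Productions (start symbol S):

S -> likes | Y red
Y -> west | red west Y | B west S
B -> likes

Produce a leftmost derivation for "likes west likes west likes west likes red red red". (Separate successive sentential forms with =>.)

S => Y red => B west S red => likes west S red => likes west Y red red => likes west B west S red red => likes west likes west S red red => likes west likes west Y red red red => likes west likes west B west S red red red => likes west likes west likes west S red red red => likes west likes west likes west likes red red red

S => Y red   [S -> Y red]
Y red => B west S red   [Y -> B west S]
B west S red => likes west S red   [B -> likes]
likes west S red => likes west Y red red   [S -> Y red]
likes west Y red red => likes west B west S red red   [Y -> B west S]
likes west B west S red red => likes west likes west S red red   [B -> likes]
likes west likes west S red red => likes west likes west Y red red red   [S -> Y red]
likes west likes west Y red red red => likes west likes west B west S red red red   [Y -> B west S]
likes west likes west B west S red red red => likes west likes west likes west S red red red   [B -> likes]
likes west likes west likes west S red red red => likes west likes west likes west likes red red red   [S -> likes]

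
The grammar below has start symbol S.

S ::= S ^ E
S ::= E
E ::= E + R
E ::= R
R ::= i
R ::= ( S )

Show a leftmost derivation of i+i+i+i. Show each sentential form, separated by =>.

S=>E=>E+R=>E+R+R=>E+R+R+R=>R+R+R+R=>i+R+R+R=>i+i+R+R=>i+i+i+R=>i+i+i+i

S => E   [S ::= E]
E => E+R   [E ::= E + R]
E+R => E+R+R   [E ::= E + R]
E+R+R => E+R+R+R   [E ::= E + R]
E+R+R+R => R+R+R+R   [E ::= R]
R+R+R+R => i+R+R+R   [R ::= i]
i+R+R+R => i+i+R+R   [R ::= i]
i+i+R+R => i+i+i+R   [R ::= i]
i+i+i+R => i+i+i+i   [R ::= i]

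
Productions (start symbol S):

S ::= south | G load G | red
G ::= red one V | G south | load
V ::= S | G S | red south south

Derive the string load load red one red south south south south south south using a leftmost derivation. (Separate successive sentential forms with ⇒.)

S ⇒ G load G ⇒ load load G ⇒ load load G south ⇒ load load G south south ⇒ load load G south south south ⇒ load load G south south south south ⇒ load load red one V south south south south ⇒ load load red one red south south south south south south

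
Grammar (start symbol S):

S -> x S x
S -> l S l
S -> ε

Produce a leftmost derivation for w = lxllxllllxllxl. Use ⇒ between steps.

S ⇒ lSl   [S -> l S l]
lSl ⇒ lxSxl   [S -> x S x]
lxSxl ⇒ lxlSlxl   [S -> l S l]
lxlSlxl ⇒ lxllSllxl   [S -> l S l]
lxllSllxl ⇒ lxllxSxllxl   [S -> x S x]
lxllxSxllxl ⇒ lxllxlSlxllxl   [S -> l S l]
lxllxlSlxllxl ⇒ lxllxllSllxllxl   [S -> l S l]
lxllxllSllxllxl ⇒ lxllxllllxllxl   [S -> ε]

S⇒lSl⇒lxSxl⇒lxlSlxl⇒lxllSllxl⇒lxllxSxllxl⇒lxllxlSlxllxl⇒lxllxllSllxllxl⇒lxllxllllxllxl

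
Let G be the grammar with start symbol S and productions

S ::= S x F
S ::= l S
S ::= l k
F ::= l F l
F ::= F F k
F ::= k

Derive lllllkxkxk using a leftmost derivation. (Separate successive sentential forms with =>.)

S => lS   [S ::= l S]
lS => llS   [S ::= l S]
llS => lllS   [S ::= l S]
lllS => lllSxF   [S ::= S x F]
lllSxF => llllSxF   [S ::= l S]
llllSxF => llllSxFxF   [S ::= S x F]
llllSxFxF => lllllkxFxF   [S ::= l k]
lllllkxFxF => lllllkxkxF   [F ::= k]
lllllkxkxF => lllllkxkxk   [F ::= k]

S => lS => llS => lllS => lllSxF => llllSxF => llllSxFxF => lllllkxFxF => lllllkxkxF => lllllkxkxk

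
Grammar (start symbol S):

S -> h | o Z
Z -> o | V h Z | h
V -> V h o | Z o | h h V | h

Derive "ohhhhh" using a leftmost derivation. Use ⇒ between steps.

S⇒oZ⇒oVhZ⇒ohhVhZ⇒ohhhhZ⇒ohhhhh

S ⇒ oZ   [S -> o Z]
oZ ⇒ oVhZ   [Z -> V h Z]
oVhZ ⇒ ohhVhZ   [V -> h h V]
ohhVhZ ⇒ ohhhhZ   [V -> h]
ohhhhZ ⇒ ohhhhh   [Z -> h]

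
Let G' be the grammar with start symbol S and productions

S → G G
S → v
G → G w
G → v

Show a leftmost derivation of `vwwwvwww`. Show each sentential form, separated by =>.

S => GG   [S → G G]
GG => GwG   [G → G w]
GwG => GwwG   [G → G w]
GwwG => GwwwG   [G → G w]
GwwwG => vwwwG   [G → v]
vwwwG => vwwwGw   [G → G w]
vwwwGw => vwwwGww   [G → G w]
vwwwGww => vwwwGwww   [G → G w]
vwwwGwww => vwwwvwww   [G → v]

S=>GG=>GwG=>GwwG=>GwwwG=>vwwwG=>vwwwGw=>vwwwGww=>vwwwGwww=>vwwwvwww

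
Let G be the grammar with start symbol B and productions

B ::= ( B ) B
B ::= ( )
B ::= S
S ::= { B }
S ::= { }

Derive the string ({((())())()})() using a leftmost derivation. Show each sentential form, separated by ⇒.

B ⇒ (B)B   [B ::= ( B ) B]
(B)B ⇒ (S)B   [B ::= S]
(S)B ⇒ ({B})B   [S ::= { B }]
({B})B ⇒ ({(B)B})B   [B ::= ( B ) B]
({(B)B})B ⇒ ({((B)B)B})B   [B ::= ( B ) B]
({((B)B)B})B ⇒ ({((())B)B})B   [B ::= ( )]
({((())B)B})B ⇒ ({((())())B})B   [B ::= ( )]
({((())())B})B ⇒ ({((())())()})B   [B ::= ( )]
({((())())()})B ⇒ ({((())())()})()   [B ::= ( )]

B ⇒ (B)B ⇒ (S)B ⇒ ({B})B ⇒ ({(B)B})B ⇒ ({((B)B)B})B ⇒ ({((())B)B})B ⇒ ({((())())B})B ⇒ ({((())())()})B ⇒ ({((())())()})()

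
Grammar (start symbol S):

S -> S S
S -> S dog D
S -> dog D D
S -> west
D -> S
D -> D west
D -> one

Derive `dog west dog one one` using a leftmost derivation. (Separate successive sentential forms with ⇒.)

S ⇒ dog D D   [S -> dog D D]
dog D D ⇒ dog S D   [D -> S]
dog S D ⇒ dog S dog D D   [S -> S dog D]
dog S dog D D ⇒ dog west dog D D   [S -> west]
dog west dog D D ⇒ dog west dog one D   [D -> one]
dog west dog one D ⇒ dog west dog one one   [D -> one]

S ⇒ dog D D ⇒ dog S D ⇒ dog S dog D D ⇒ dog west dog D D ⇒ dog west dog one D ⇒ dog west dog one one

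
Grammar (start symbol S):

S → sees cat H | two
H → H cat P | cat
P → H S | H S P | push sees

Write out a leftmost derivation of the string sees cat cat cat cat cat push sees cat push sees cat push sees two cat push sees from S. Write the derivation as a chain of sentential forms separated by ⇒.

S ⇒ sees cat H ⇒ sees cat H cat P ⇒ sees cat H cat P cat P ⇒ sees cat cat cat P cat P ⇒ sees cat cat cat H S cat P ⇒ sees cat cat cat H cat P S cat P ⇒ sees cat cat cat H cat P cat P S cat P ⇒ sees cat cat cat H cat P cat P cat P S cat P ⇒ sees cat cat cat cat cat P cat P cat P S cat P ⇒ sees cat cat cat cat cat push sees cat P cat P S cat P ⇒ sees cat cat cat cat cat push sees cat push sees cat P S cat P ⇒ sees cat cat cat cat cat push sees cat push sees cat push sees S cat P ⇒ sees cat cat cat cat cat push sees cat push sees cat push sees two cat P ⇒ sees cat cat cat cat cat push sees cat push sees cat push sees two cat push sees

S ⇒ sees cat H   [S → sees cat H]
sees cat H ⇒ sees cat H cat P   [H → H cat P]
sees cat H cat P ⇒ sees cat H cat P cat P   [H → H cat P]
sees cat H cat P cat P ⇒ sees cat cat cat P cat P   [H → cat]
sees cat cat cat P cat P ⇒ sees cat cat cat H S cat P   [P → H S]
sees cat cat cat H S cat P ⇒ sees cat cat cat H cat P S cat P   [H → H cat P]
sees cat cat cat H cat P S cat P ⇒ sees cat cat cat H cat P cat P S cat P   [H → H cat P]
sees cat cat cat H cat P cat P S cat P ⇒ sees cat cat cat H cat P cat P cat P S cat P   [H → H cat P]
sees cat cat cat H cat P cat P cat P S cat P ⇒ sees cat cat cat cat cat P cat P cat P S cat P   [H → cat]
sees cat cat cat cat cat P cat P cat P S cat P ⇒ sees cat cat cat cat cat push sees cat P cat P S cat P   [P → push sees]
sees cat cat cat cat cat push sees cat P cat P S cat P ⇒ sees cat cat cat cat cat push sees cat push sees cat P S cat P   [P → push sees]
sees cat cat cat cat cat push sees cat push sees cat P S cat P ⇒ sees cat cat cat cat cat push sees cat push sees cat push sees S cat P   [P → push sees]
sees cat cat cat cat cat push sees cat push sees cat push sees S cat P ⇒ sees cat cat cat cat cat push sees cat push sees cat push sees two cat P   [S → two]
sees cat cat cat cat cat push sees cat push sees cat push sees two cat P ⇒ sees cat cat cat cat cat push sees cat push sees cat push sees two cat push sees   [P → push sees]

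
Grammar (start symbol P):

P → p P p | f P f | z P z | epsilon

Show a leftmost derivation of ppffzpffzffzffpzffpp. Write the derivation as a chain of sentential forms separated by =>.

P => pPp => ppPpp => ppfPfpp => ppffPffpp => ppffzPzffpp => ppffzpPpzffpp => ppffzpfPfpzffpp => ppffzpffPffpzffpp => ppffzpffzPzffpzffpp => ppffzpffzfPfzffpzffpp => ppffzpffzffzffpzffpp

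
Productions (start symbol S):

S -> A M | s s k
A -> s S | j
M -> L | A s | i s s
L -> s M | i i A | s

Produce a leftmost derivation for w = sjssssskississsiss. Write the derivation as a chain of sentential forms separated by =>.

S=>AM=>sSM=>sAMM=>sjMM=>sjAsM=>sjsSsM=>sjsAMsM=>sjssSMsM=>sjssAMMsM=>sjsssSMMsM=>sjssssskMMsM=>sjssssskissMsM=>sjssssskississsM=>sjssssskississsiss

S => AM   [S -> A M]
AM => sSM   [A -> s S]
sSM => sAMM   [S -> A M]
sAMM => sjMM   [A -> j]
sjMM => sjAsM   [M -> A s]
sjAsM => sjsSsM   [A -> s S]
sjsSsM => sjsAMsM   [S -> A M]
sjsAMsM => sjssSMsM   [A -> s S]
sjssSMsM => sjssAMMsM   [S -> A M]
sjssAMMsM => sjsssSMMsM   [A -> s S]
sjsssSMMsM => sjssssskMMsM   [S -> s s k]
sjssssskMMsM => sjssssskissMsM   [M -> i s s]
sjssssskissMsM => sjssssskississsM   [M -> i s s]
sjssssskississsM => sjssssskississsiss   [M -> i s s]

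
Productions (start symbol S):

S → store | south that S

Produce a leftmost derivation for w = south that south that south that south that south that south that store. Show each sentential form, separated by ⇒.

S ⇒ south that S   [S → south that S]
south that S ⇒ south that south that S   [S → south that S]
south that south that S ⇒ south that south that south that S   [S → south that S]
south that south that south that S ⇒ south that south that south that south that S   [S → south that S]
south that south that south that south that S ⇒ south that south that south that south that south that S   [S → south that S]
south that south that south that south that south that S ⇒ south that south that south that south that south that south that S   [S → south that S]
south that south that south that south that south that south that S ⇒ south that south that south that south that south that south that store   [S → store]

S ⇒ south that S ⇒ south that south that S ⇒ south that south that south that S ⇒ south that south that south that south that S ⇒ south that south that south that south that south that S ⇒ south that south that south that south that south that south that S ⇒ south that south that south that south that south that south that store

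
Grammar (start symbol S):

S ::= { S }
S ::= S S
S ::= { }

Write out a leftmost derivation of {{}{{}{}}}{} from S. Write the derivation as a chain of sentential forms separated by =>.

S => SS => {S}S => {SS}S => {{}S}S => {{}{S}}S => {{}{SS}}S => {{}{{}S}}S => {{}{{}{}}}S => {{}{{}{}}}{}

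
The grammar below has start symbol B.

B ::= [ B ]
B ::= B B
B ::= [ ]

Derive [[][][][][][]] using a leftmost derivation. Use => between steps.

B => [B]   [B ::= [ B ]]
[B] => [BB]   [B ::= B B]
[BB] => [BBB]   [B ::= B B]
[BBB] => [BBBB]   [B ::= B B]
[BBBB] => [BBBBB]   [B ::= B B]
[BBBBB] => [BBBBBB]   [B ::= B B]
[BBBBBB] => [[]BBBBB]   [B ::= [ ]]
[[]BBBBB] => [[][]BBBB]   [B ::= [ ]]
[[][]BBBB] => [[][][]BBB]   [B ::= [ ]]
[[][][]BBB] => [[][][][]BB]   [B ::= [ ]]
[[][][][]BB] => [[][][][][]B]   [B ::= [ ]]
[[][][][][]B] => [[][][][][][]]   [B ::= [ ]]

B => [B] => [BB] => [BBB] => [BBBB] => [BBBBB] => [BBBBBB] => [[]BBBBB] => [[][]BBBB] => [[][][]BBB] => [[][][][]BB] => [[][][][][]B] => [[][][][][][]]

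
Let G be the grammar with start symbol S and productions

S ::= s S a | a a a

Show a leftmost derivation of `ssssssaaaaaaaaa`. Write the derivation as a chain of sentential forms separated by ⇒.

S ⇒ sSa ⇒ ssSaa ⇒ sssSaaa ⇒ ssssSaaaa ⇒ sssssSaaaaa ⇒ ssssssSaaaaaa ⇒ ssssssaaaaaaaaa

S ⇒ sSa   [S ::= s S a]
sSa ⇒ ssSaa   [S ::= s S a]
ssSaa ⇒ sssSaaa   [S ::= s S a]
sssSaaa ⇒ ssssSaaaa   [S ::= s S a]
ssssSaaaa ⇒ sssssSaaaaa   [S ::= s S a]
sssssSaaaaa ⇒ ssssssSaaaaaa   [S ::= s S a]
ssssssSaaaaaa ⇒ ssssssaaaaaaaaa   [S ::= a a a]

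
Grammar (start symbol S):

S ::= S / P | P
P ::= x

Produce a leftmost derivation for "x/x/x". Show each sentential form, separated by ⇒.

S ⇒ S/P   [S ::= S / P]
S/P ⇒ S/P/P   [S ::= S / P]
S/P/P ⇒ P/P/P   [S ::= P]
P/P/P ⇒ x/P/P   [P ::= x]
x/P/P ⇒ x/x/P   [P ::= x]
x/x/P ⇒ x/x/x   [P ::= x]

S ⇒ S/P ⇒ S/P/P ⇒ P/P/P ⇒ x/P/P ⇒ x/x/P ⇒ x/x/x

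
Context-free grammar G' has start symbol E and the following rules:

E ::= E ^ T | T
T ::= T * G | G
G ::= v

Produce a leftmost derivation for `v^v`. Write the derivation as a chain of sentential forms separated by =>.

E => E^T => T^T => G^T => v^T => v^G => v^v

E => E^T   [E ::= E ^ T]
E^T => T^T   [E ::= T]
T^T => G^T   [T ::= G]
G^T => v^T   [G ::= v]
v^T => v^G   [T ::= G]
v^G => v^v   [G ::= v]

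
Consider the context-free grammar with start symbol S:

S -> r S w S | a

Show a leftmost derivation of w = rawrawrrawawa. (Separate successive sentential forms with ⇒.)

S⇒rSwS⇒rawS⇒rawrSwS⇒rawrawS⇒rawrawrSwS⇒rawrawrrSwSwS⇒rawrawrrawSwS⇒rawrawrrawawS⇒rawrawrrawawa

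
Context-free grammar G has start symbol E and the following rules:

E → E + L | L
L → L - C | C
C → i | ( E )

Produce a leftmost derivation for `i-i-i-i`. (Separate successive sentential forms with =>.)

E => L   [E → L]
L => L-C   [L → L - C]
L-C => L-C-C   [L → L - C]
L-C-C => L-C-C-C   [L → L - C]
L-C-C-C => C-C-C-C   [L → C]
C-C-C-C => i-C-C-C   [C → i]
i-C-C-C => i-i-C-C   [C → i]
i-i-C-C => i-i-i-C   [C → i]
i-i-i-C => i-i-i-i   [C → i]

E => L => L-C => L-C-C => L-C-C-C => C-C-C-C => i-C-C-C => i-i-C-C => i-i-i-C => i-i-i-i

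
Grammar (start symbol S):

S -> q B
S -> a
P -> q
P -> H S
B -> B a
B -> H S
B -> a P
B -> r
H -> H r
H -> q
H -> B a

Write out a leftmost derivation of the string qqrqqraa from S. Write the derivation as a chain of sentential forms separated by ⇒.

S ⇒ qB ⇒ qHS ⇒ qHrS ⇒ qqrS ⇒ qqrqB ⇒ qqrqBa ⇒ qqrqHSa ⇒ qqrqHrSa ⇒ qqrqqrSa ⇒ qqrqqraa

S ⇒ qB   [S -> q B]
qB ⇒ qHS   [B -> H S]
qHS ⇒ qHrS   [H -> H r]
qHrS ⇒ qqrS   [H -> q]
qqrS ⇒ qqrqB   [S -> q B]
qqrqB ⇒ qqrqBa   [B -> B a]
qqrqBa ⇒ qqrqHSa   [B -> H S]
qqrqHSa ⇒ qqrqHrSa   [H -> H r]
qqrqHrSa ⇒ qqrqqrSa   [H -> q]
qqrqqrSa ⇒ qqrqqraa   [S -> a]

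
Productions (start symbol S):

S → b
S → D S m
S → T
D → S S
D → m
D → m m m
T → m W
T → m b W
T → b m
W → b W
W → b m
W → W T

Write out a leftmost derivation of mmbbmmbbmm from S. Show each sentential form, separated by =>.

S => DSm   [S → D S m]
DSm => SSSm   [D → S S]
SSSm => DSmSSm   [S → D S m]
DSmSSm => mSmSSm   [D → m]
mSmSSm => mTmSSm   [S → T]
mTmSSm => mmbWmSSm   [T → m b W]
mmbWmSSm => mmbbmmSSm   [W → b m]
mmbbmmSSm => mmbbmmbSm   [S → b]
mmbbmmbSm => mmbbmmbTm   [S → T]
mmbbmmbTm => mmbbmmbbmm   [T → b m]

S => DSm => SSSm => DSmSSm => mSmSSm => mTmSSm => mmbWmSSm => mmbbmmSSm => mmbbmmbSm => mmbbmmbTm => mmbbmmbbmm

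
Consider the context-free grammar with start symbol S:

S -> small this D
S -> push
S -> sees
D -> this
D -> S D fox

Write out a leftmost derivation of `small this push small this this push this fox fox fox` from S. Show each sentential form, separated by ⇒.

S ⇒ small this D ⇒ small this S D fox ⇒ small this push D fox ⇒ small this push S D fox fox ⇒ small this push small this D D fox fox ⇒ small this push small this this D fox fox ⇒ small this push small this this S D fox fox fox ⇒ small this push small this this push D fox fox fox ⇒ small this push small this this push this fox fox fox

S ⇒ small this D   [S -> small this D]
small this D ⇒ small this S D fox   [D -> S D fox]
small this S D fox ⇒ small this push D fox   [S -> push]
small this push D fox ⇒ small this push S D fox fox   [D -> S D fox]
small this push S D fox fox ⇒ small this push small this D D fox fox   [S -> small this D]
small this push small this D D fox fox ⇒ small this push small this this D fox fox   [D -> this]
small this push small this this D fox fox ⇒ small this push small this this S D fox fox fox   [D -> S D fox]
small this push small this this S D fox fox fox ⇒ small this push small this this push D fox fox fox   [S -> push]
small this push small this this push D fox fox fox ⇒ small this push small this this push this fox fox fox   [D -> this]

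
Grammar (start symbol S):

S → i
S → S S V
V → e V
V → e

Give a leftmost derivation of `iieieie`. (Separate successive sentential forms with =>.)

S=>SSV=>SSVSV=>SSVSVSV=>iSVSVSV=>iiVSVSV=>iieSVSV=>iieiVSV=>iieieSV=>iieieiV=>iieieie

S => SSV   [S → S S V]
SSV => SSVSV   [S → S S V]
SSVSV => SSVSVSV   [S → S S V]
SSVSVSV => iSVSVSV   [S → i]
iSVSVSV => iiVSVSV   [S → i]
iiVSVSV => iieSVSV   [V → e]
iieSVSV => iieiVSV   [S → i]
iieiVSV => iieieSV   [V → e]
iieieSV => iieieiV   [S → i]
iieieiV => iieieie   [V → e]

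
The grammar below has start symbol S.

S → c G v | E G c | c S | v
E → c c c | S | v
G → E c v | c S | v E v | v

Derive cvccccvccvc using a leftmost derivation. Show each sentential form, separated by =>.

S => EGc => SGc => cSGc => cEGcGc => cvGcGc => cvEcvcGc => cvccccvcGc => cvccccvccSc => cvccccvccvc

S => EGc   [S → E G c]
EGc => SGc   [E → S]
SGc => cSGc   [S → c S]
cSGc => cEGcGc   [S → E G c]
cEGcGc => cvGcGc   [E → v]
cvGcGc => cvEcvcGc   [G → E c v]
cvEcvcGc => cvccccvcGc   [E → c c c]
cvccccvcGc => cvccccvccSc   [G → c S]
cvccccvccSc => cvccccvccvc   [S → v]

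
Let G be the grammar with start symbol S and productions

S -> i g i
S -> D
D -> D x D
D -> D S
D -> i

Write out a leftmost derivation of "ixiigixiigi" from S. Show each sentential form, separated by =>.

S => D   [S -> D]
D => DS   [D -> D S]
DS => DxDS   [D -> D x D]
DxDS => DSxDS   [D -> D S]
DSxDS => DxDSxDS   [D -> D x D]
DxDSxDS => ixDSxDS   [D -> i]
ixDSxDS => ixiSxDS   [D -> i]
ixiSxDS => ixiigixDS   [S -> i g i]
ixiigixDS => ixiigixiS   [D -> i]
ixiigixiS => ixiigixiigi   [S -> i g i]

S=>D=>DS=>DxDS=>DSxDS=>DxDSxDS=>ixDSxDS=>ixiSxDS=>ixiigixDS=>ixiigixiS=>ixiigixiigi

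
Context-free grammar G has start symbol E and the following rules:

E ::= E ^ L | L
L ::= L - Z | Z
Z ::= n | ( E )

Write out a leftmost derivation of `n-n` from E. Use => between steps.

E => L => L-Z => Z-Z => n-Z => n-n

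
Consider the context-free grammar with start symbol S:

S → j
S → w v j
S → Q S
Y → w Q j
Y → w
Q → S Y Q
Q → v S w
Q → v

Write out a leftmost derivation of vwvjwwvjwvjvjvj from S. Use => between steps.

S => QS   [S → Q S]
QS => SYQS   [Q → S Y Q]
SYQS => QSYQS   [S → Q S]
QSYQS => vSYQS   [Q → v]
vSYQS => vwvjYQS   [S → w v j]
vwvjYQS => vwvjwQjQS   [Y → w Q j]
vwvjwQjQS => vwvjwSYQjQS   [Q → S Y Q]
vwvjwSYQjQS => vwvjwwvjYQjQS   [S → w v j]
vwvjwwvjYQjQS => vwvjwwvjwQjQjQS   [Y → w Q j]
vwvjwwvjwQjQjQS => vwvjwwvjwvjQjQS   [Q → v]
vwvjwwvjwvjQjQS => vwvjwwvjwvjvjQS   [Q → v]
vwvjwwvjwvjvjQS => vwvjwwvjwvjvjvS   [Q → v]
vwvjwwvjwvjvjvS => vwvjwwvjwvjvjvj   [S → j]

S=>QS=>SYQS=>QSYQS=>vSYQS=>vwvjYQS=>vwvjwQjQS=>vwvjwSYQjQS=>vwvjwwvjYQjQS=>vwvjwwvjwQjQjQS=>vwvjwwvjwvjQjQS=>vwvjwwvjwvjvjQS=>vwvjwwvjwvjvjvS=>vwvjwwvjwvjvjvj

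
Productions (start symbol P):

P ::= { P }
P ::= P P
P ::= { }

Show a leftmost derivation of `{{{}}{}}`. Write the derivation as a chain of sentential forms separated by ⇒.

P⇒{P}⇒{PP}⇒{{P}P}⇒{{{}}P}⇒{{{}}{}}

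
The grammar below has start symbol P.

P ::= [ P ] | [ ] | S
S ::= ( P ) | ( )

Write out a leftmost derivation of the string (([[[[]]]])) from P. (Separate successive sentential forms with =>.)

P => S => (P) => (S) => ((P)) => (([P])) => (([[P]])) => (([[[P]]])) => (([[[[]]]]))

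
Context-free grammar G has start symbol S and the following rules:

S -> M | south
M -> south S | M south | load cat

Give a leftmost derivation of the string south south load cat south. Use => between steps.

S => M => M south => south S south => south M south => south south S south => south south M south => south south load cat south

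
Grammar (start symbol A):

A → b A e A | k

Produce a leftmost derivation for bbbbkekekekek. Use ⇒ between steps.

A ⇒ bAeA ⇒ bbAeAeA ⇒ bbbAeAeAeA ⇒ bbbbAeAeAeAeA ⇒ bbbbkeAeAeAeA ⇒ bbbbkekeAeAeA ⇒ bbbbkekekeAeA ⇒ bbbbkekekekeA ⇒ bbbbkekekekek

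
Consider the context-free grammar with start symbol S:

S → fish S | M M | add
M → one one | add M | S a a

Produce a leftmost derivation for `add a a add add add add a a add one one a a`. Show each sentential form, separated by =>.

S => M M => S a a M => add a a M => add a a add M => add a a add S a a => add a a add M M a a => add a a add add M M a a => add a a add add add M M a a => add a a add add add S a a M a a => add a a add add add add a a M a a => add a a add add add add a a add M a a => add a a add add add add a a add one one a a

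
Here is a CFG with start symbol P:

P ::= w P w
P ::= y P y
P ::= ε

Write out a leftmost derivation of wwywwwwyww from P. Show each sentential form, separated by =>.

P => wPw => wwPww => wwyPyww => wwywPwyww => wwywwPwwyww => wwywwwwyww

P => wPw   [P ::= w P w]
wPw => wwPww   [P ::= w P w]
wwPww => wwyPyww   [P ::= y P y]
wwyPyww => wwywPwyww   [P ::= w P w]
wwywPwyww => wwywwPwwyww   [P ::= w P w]
wwywwPwwyww => wwywwwwyww   [P ::= ε]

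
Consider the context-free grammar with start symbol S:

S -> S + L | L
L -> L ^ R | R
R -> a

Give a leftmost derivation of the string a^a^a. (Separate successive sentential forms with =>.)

S => L   [S -> L]
L => L^R   [L -> L ^ R]
L^R => L^R^R   [L -> L ^ R]
L^R^R => R^R^R   [L -> R]
R^R^R => a^R^R   [R -> a]
a^R^R => a^a^R   [R -> a]
a^a^R => a^a^a   [R -> a]

S => L => L^R => L^R^R => R^R^R => a^R^R => a^a^R => a^a^a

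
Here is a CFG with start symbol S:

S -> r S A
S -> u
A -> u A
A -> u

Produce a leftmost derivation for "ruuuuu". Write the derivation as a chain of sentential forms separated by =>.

S => rSA => ruA => ruuA => ruuuA => ruuuuA => ruuuuu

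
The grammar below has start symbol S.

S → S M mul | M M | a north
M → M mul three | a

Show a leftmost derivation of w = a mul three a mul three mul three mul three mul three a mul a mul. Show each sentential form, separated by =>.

S => S M mul => S M mul M mul => M M M mul M mul => M mul three M M mul M mul => a mul three M M mul M mul => a mul three M mul three M mul M mul => a mul three M mul three mul three M mul M mul => a mul three M mul three mul three mul three M mul M mul => a mul three M mul three mul three mul three mul three M mul M mul => a mul three a mul three mul three mul three mul three M mul M mul => a mul three a mul three mul three mul three mul three a mul M mul => a mul three a mul three mul three mul three mul three a mul a mul

S => S M mul   [S → S M mul]
S M mul => S M mul M mul   [S → S M mul]
S M mul M mul => M M M mul M mul   [S → M M]
M M M mul M mul => M mul three M M mul M mul   [M → M mul three]
M mul three M M mul M mul => a mul three M M mul M mul   [M → a]
a mul three M M mul M mul => a mul three M mul three M mul M mul   [M → M mul three]
a mul three M mul three M mul M mul => a mul three M mul three mul three M mul M mul   [M → M mul three]
a mul three M mul three mul three M mul M mul => a mul three M mul three mul three mul three M mul M mul   [M → M mul three]
a mul three M mul three mul three mul three M mul M mul => a mul three M mul three mul three mul three mul three M mul M mul   [M → M mul three]
a mul three M mul three mul three mul three mul three M mul M mul => a mul three a mul three mul three mul three mul three M mul M mul   [M → a]
a mul three a mul three mul three mul three mul three M mul M mul => a mul three a mul three mul three mul three mul three a mul M mul   [M → a]
a mul three a mul three mul three mul three mul three a mul M mul => a mul three a mul three mul three mul three mul three a mul a mul   [M → a]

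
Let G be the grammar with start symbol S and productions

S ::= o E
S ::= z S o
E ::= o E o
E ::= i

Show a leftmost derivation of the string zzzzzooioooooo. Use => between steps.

S => zSo   [S ::= z S o]
zSo => zzSoo   [S ::= z S o]
zzSoo => zzzSooo   [S ::= z S o]
zzzSooo => zzzzSoooo   [S ::= z S o]
zzzzSoooo => zzzzzSooooo   [S ::= z S o]
zzzzzSooooo => zzzzzoEooooo   [S ::= o E]
zzzzzoEooooo => zzzzzooEoooooo   [E ::= o E o]
zzzzzooEoooooo => zzzzzooioooooo   [E ::= i]

S=>zSo=>zzSoo=>zzzSooo=>zzzzSoooo=>zzzzzSooooo=>zzzzzoEooooo=>zzzzzooEoooooo=>zzzzzooioooooo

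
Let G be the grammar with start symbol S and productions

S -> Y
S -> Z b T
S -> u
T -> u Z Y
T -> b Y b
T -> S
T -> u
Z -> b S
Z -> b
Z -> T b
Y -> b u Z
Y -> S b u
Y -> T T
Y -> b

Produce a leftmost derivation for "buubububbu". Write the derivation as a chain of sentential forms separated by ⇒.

S⇒Y⇒Sbu⇒Ybu⇒buZbu⇒buTbbu⇒buuZYbbu⇒buubYbbu⇒buubSbubbu⇒buubububbu

S ⇒ Y   [S -> Y]
Y ⇒ Sbu   [Y -> S b u]
Sbu ⇒ Ybu   [S -> Y]
Ybu ⇒ buZbu   [Y -> b u Z]
buZbu ⇒ buTbbu   [Z -> T b]
buTbbu ⇒ buuZYbbu   [T -> u Z Y]
buuZYbbu ⇒ buubYbbu   [Z -> b]
buubYbbu ⇒ buubSbubbu   [Y -> S b u]
buubSbubbu ⇒ buubububbu   [S -> u]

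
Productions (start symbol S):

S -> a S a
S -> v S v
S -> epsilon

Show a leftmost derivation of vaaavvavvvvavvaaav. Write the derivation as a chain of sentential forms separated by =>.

S => vSv   [S -> v S v]
vSv => vaSav   [S -> a S a]
vaSav => vaaSaav   [S -> a S a]
vaaSaav => vaaaSaaav   [S -> a S a]
vaaaSaaav => vaaavSvaaav   [S -> v S v]
vaaavSvaaav => vaaavvSvvaaav   [S -> v S v]
vaaavvSvvaaav => vaaavvaSavvaaav   [S -> a S a]
vaaavvaSavvaaav => vaaavvavSvavvaaav   [S -> v S v]
vaaavvavSvavvaaav => vaaavvavvSvvavvaaav   [S -> v S v]
vaaavvavvSvvavvaaav => vaaavvavvvvavvaaav   [S -> epsilon]

S => vSv => vaSav => vaaSaav => vaaaSaaav => vaaavSvaaav => vaaavvSvvaaav => vaaavvaSavvaaav => vaaavvavSvavvaaav => vaaavvavvSvvavvaaav => vaaavvavvvvavvaaav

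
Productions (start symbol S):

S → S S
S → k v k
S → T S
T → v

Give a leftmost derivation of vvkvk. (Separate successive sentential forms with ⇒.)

S⇒TS⇒vS⇒vTS⇒vvS⇒vvkvk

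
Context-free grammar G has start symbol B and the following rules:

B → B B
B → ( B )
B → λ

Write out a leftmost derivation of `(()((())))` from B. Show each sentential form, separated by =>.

B => BB => BBB => (B)BB => (BB)BB => ((B)B)BB => (()B)BB => (()(B))BB => (()((B)))BB => (()(((B))))BB => (()((())))BB => (()((())))B => (()((())))

B => BB   [B → B B]
BB => BBB   [B → B B]
BBB => (B)BB   [B → ( B )]
(B)BB => (BB)BB   [B → B B]
(BB)BB => ((B)B)BB   [B → ( B )]
((B)B)BB => (()B)BB   [B → λ]
(()B)BB => (()(B))BB   [B → ( B )]
(()(B))BB => (()((B)))BB   [B → ( B )]
(()((B)))BB => (()(((B))))BB   [B → ( B )]
(()(((B))))BB => (()((())))BB   [B → λ]
(()((())))BB => (()((())))B   [B → λ]
(()((())))B => (()((())))   [B → λ]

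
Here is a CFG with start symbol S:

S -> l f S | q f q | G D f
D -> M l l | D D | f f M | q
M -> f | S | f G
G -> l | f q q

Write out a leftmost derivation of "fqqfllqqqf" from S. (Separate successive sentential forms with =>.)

S => GDf   [S -> G D f]
GDf => fqqDf   [G -> f q q]
fqqDf => fqqDDf   [D -> D D]
fqqDDf => fqqDDDf   [D -> D D]
fqqDDDf => fqqDDDDf   [D -> D D]
fqqDDDDf => fqqMllDDDf   [D -> M l l]
fqqMllDDDf => fqqfllDDDf   [M -> f]
fqqfllDDDf => fqqfllqDDf   [D -> q]
fqqfllqDDf => fqqfllqqDf   [D -> q]
fqqfllqqDf => fqqfllqqqf   [D -> q]

S => GDf => fqqDf => fqqDDf => fqqDDDf => fqqDDDDf => fqqMllDDDf => fqqfllDDDf => fqqfllqDDf => fqqfllqqDf => fqqfllqqqf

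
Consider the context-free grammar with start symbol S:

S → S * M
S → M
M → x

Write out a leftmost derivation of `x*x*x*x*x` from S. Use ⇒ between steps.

S⇒S*M⇒S*M*M⇒S*M*M*M⇒S*M*M*M*M⇒M*M*M*M*M⇒x*M*M*M*M⇒x*x*M*M*M⇒x*x*x*M*M⇒x*x*x*x*M⇒x*x*x*x*x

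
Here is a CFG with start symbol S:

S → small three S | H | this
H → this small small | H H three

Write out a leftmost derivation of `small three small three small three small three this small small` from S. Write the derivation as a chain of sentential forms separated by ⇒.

S ⇒ small three S   [S → small three S]
small three S ⇒ small three small three S   [S → small three S]
small three small three S ⇒ small three small three small three S   [S → small three S]
small three small three small three S ⇒ small three small three small three small three S   [S → small three S]
small three small three small three small three S ⇒ small three small three small three small three H   [S → H]
small three small three small three small three H ⇒ small three small three small three small three this small small   [H → this small small]

S ⇒ small three S ⇒ small three small three S ⇒ small three small three small three S ⇒ small three small three small three small three S ⇒ small three small three small three small three H ⇒ small three small three small three small three this small small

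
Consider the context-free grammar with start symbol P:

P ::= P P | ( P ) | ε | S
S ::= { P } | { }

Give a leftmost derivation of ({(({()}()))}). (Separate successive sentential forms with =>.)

P => (P) => (S) => ({P}) => ({(P)}) => ({((P))}) => ({((PP))}) => ({((SP))}) => ({(({P}P))}) => ({(({(P)}P))}) => ({(({()}P))}) => ({(({()}(P)))}) => ({(({()}()))})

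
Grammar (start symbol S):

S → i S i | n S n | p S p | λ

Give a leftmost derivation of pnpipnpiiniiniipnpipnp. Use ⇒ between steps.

S ⇒ pSp   [S → p S p]
pSp ⇒ pnSnp   [S → n S n]
pnSnp ⇒ pnpSpnp   [S → p S p]
pnpSpnp ⇒ pnpiSipnp   [S → i S i]
pnpiSipnp ⇒ pnpipSpipnp   [S → p S p]
pnpipSpipnp ⇒ pnpipnSnpipnp   [S → n S n]
pnpipnSnpipnp ⇒ pnpipnpSpnpipnp   [S → p S p]
pnpipnpSpnpipnp ⇒ pnpipnpiSipnpipnp   [S → i S i]
pnpipnpiSipnpipnp ⇒ pnpipnpiiSiipnpipnp   [S → i S i]
pnpipnpiiSiipnpipnp ⇒ pnpipnpiinSniipnpipnp   [S → n S n]
pnpipnpiinSniipnpipnp ⇒ pnpipnpiiniSiniipnpipnp   [S → i S i]
pnpipnpiiniSiniipnpipnp ⇒ pnpipnpiiniiniipnpipnp   [S → λ]

S ⇒ pSp ⇒ pnSnp ⇒ pnpSpnp ⇒ pnpiSipnp ⇒ pnpipSpipnp ⇒ pnpipnSnpipnp ⇒ pnpipnpSpnpipnp ⇒ pnpipnpiSipnpipnp ⇒ pnpipnpiiSiipnpipnp ⇒ pnpipnpiinSniipnpipnp ⇒ pnpipnpiiniSiniipnpipnp ⇒ pnpipnpiiniiniipnpipnp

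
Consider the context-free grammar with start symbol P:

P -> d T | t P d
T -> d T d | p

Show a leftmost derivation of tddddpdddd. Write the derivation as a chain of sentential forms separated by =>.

P => tPd => tdTd => tddTdd => tdddTddd => tddddTdddd => tddddpdddd

P => tPd   [P -> t P d]
tPd => tdTd   [P -> d T]
tdTd => tddTdd   [T -> d T d]
tddTdd => tdddTddd   [T -> d T d]
tdddTddd => tddddTdddd   [T -> d T d]
tddddTdddd => tddddpdddd   [T -> p]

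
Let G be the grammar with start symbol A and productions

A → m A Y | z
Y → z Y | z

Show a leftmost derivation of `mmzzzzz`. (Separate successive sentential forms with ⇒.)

A ⇒ mAY ⇒ mmAYY ⇒ mmzYY ⇒ mmzzYY ⇒ mmzzzYY ⇒ mmzzzzY ⇒ mmzzzzz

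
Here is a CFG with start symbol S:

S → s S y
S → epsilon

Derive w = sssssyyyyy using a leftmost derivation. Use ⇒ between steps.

S ⇒ sSy   [S → s S y]
sSy ⇒ ssSyy   [S → s S y]
ssSyy ⇒ sssSyyy   [S → s S y]
sssSyyy ⇒ ssssSyyyy   [S → s S y]
ssssSyyyy ⇒ sssssSyyyyy   [S → s S y]
sssssSyyyyy ⇒ sssssyyyyy   [S → epsilon]

S ⇒ sSy ⇒ ssSyy ⇒ sssSyyy ⇒ ssssSyyyy ⇒ sssssSyyyyy ⇒ sssssyyyyy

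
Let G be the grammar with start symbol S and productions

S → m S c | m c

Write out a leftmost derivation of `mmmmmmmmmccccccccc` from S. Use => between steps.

S => mSc   [S → m S c]
mSc => mmScc   [S → m S c]
mmScc => mmmSccc   [S → m S c]
mmmSccc => mmmmScccc   [S → m S c]
mmmmScccc => mmmmmSccccc   [S → m S c]
mmmmmSccccc => mmmmmmScccccc   [S → m S c]
mmmmmmScccccc => mmmmmmmSccccccc   [S → m S c]
mmmmmmmSccccccc => mmmmmmmmScccccccc   [S → m S c]
mmmmmmmmScccccccc => mmmmmmmmmccccccccc   [S → m c]

S=>mSc=>mmScc=>mmmSccc=>mmmmScccc=>mmmmmSccccc=>mmmmmmScccccc=>mmmmmmmSccccccc=>mmmmmmmmScccccccc=>mmmmmmmmmccccccccc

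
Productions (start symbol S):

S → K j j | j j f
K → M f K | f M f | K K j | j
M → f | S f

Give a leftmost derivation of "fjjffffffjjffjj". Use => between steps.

S=>Kjj=>fMfjj=>fSffjj=>fKjjffjj=>fMfKjjffjj=>fSffKjjffjj=>fjjfffKjjffjj=>fjjffffMfjjffjj=>fjjffffffjjffjj

S => Kjj   [S → K j j]
Kjj => fMfjj   [K → f M f]
fMfjj => fSffjj   [M → S f]
fSffjj => fKjjffjj   [S → K j j]
fKjjffjj => fMfKjjffjj   [K → M f K]
fMfKjjffjj => fSffKjjffjj   [M → S f]
fSffKjjffjj => fjjfffKjjffjj   [S → j j f]
fjjfffKjjffjj => fjjffffMfjjffjj   [K → f M f]
fjjffffMfjjffjj => fjjffffffjjffjj   [M → f]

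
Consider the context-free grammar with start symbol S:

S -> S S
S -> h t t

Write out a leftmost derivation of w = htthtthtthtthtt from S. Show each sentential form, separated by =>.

S => SS   [S -> S S]
SS => SSS   [S -> S S]
SSS => SSSS   [S -> S S]
SSSS => httSSS   [S -> h t t]
httSSS => htthttSS   [S -> h t t]
htthttSS => htthttSSS   [S -> S S]
htthttSSS => htthtthttSS   [S -> h t t]
htthtthttSS => htthtthtthttS   [S -> h t t]
htthtthtthttS => htthtthtthtthtt   [S -> h t t]

S=>SS=>SSS=>SSSS=>httSSS=>htthttSS=>htthttSSS=>htthtthttSS=>htthtthtthttS=>htthtthtthtthtt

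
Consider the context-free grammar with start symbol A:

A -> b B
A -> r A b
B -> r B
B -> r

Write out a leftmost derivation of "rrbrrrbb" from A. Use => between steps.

A => rAb   [A -> r A b]
rAb => rrAbb   [A -> r A b]
rrAbb => rrbBbb   [A -> b B]
rrbBbb => rrbrBbb   [B -> r B]
rrbrBbb => rrbrrBbb   [B -> r B]
rrbrrBbb => rrbrrrbb   [B -> r]

A => rAb => rrAbb => rrbBbb => rrbrBbb => rrbrrBbb => rrbrrrbb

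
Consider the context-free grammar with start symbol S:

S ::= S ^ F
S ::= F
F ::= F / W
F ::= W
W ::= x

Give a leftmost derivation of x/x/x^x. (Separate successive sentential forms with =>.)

S => S^F   [S ::= S ^ F]
S^F => F^F   [S ::= F]
F^F => F/W^F   [F ::= F / W]
F/W^F => F/W/W^F   [F ::= F / W]
F/W/W^F => W/W/W^F   [F ::= W]
W/W/W^F => x/W/W^F   [W ::= x]
x/W/W^F => x/x/W^F   [W ::= x]
x/x/W^F => x/x/x^F   [W ::= x]
x/x/x^F => x/x/x^W   [F ::= W]
x/x/x^W => x/x/x^x   [W ::= x]

S=>S^F=>F^F=>F/W^F=>F/W/W^F=>W/W/W^F=>x/W/W^F=>x/x/W^F=>x/x/x^F=>x/x/x^W=>x/x/x^x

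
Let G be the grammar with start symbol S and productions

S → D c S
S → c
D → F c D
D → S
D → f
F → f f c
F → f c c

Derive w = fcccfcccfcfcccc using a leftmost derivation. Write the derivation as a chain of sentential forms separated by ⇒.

S ⇒ DcS ⇒ FcDcS ⇒ fcccDcS ⇒ fcccFcDcS ⇒ fcccfcccDcS ⇒ fcccfcccfcS ⇒ fcccfcccfcDcS ⇒ fcccfcccfcfcS ⇒ fcccfcccfcfcDcS ⇒ fcccfcccfcfcScS ⇒ fcccfcccfcfcccS ⇒ fcccfcccfcfcccc

S ⇒ DcS   [S → D c S]
DcS ⇒ FcDcS   [D → F c D]
FcDcS ⇒ fcccDcS   [F → f c c]
fcccDcS ⇒ fcccFcDcS   [D → F c D]
fcccFcDcS ⇒ fcccfcccDcS   [F → f c c]
fcccfcccDcS ⇒ fcccfcccfcS   [D → f]
fcccfcccfcS ⇒ fcccfcccfcDcS   [S → D c S]
fcccfcccfcDcS ⇒ fcccfcccfcfcS   [D → f]
fcccfcccfcfcS ⇒ fcccfcccfcfcDcS   [S → D c S]
fcccfcccfcfcDcS ⇒ fcccfcccfcfcScS   [D → S]
fcccfcccfcfcScS ⇒ fcccfcccfcfcccS   [S → c]
fcccfcccfcfcccS ⇒ fcccfcccfcfcccc   [S → c]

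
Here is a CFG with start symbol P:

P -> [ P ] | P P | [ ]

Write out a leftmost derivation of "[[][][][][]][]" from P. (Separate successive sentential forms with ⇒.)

P ⇒ PP ⇒ [P]P ⇒ [PP]P ⇒ [PPP]P ⇒ [PPPP]P ⇒ [[]PPP]P ⇒ [[]PPPP]P ⇒ [[][]PPP]P ⇒ [[][][]PP]P ⇒ [[][][][]P]P ⇒ [[][][][][]]P ⇒ [[][][][][]][]

P ⇒ PP   [P -> P P]
PP ⇒ [P]P   [P -> [ P ]]
[P]P ⇒ [PP]P   [P -> P P]
[PP]P ⇒ [PPP]P   [P -> P P]
[PPP]P ⇒ [PPPP]P   [P -> P P]
[PPPP]P ⇒ [[]PPP]P   [P -> [ ]]
[[]PPP]P ⇒ [[]PPPP]P   [P -> P P]
[[]PPPP]P ⇒ [[][]PPP]P   [P -> [ ]]
[[][]PPP]P ⇒ [[][][]PP]P   [P -> [ ]]
[[][][]PP]P ⇒ [[][][][]P]P   [P -> [ ]]
[[][][][]P]P ⇒ [[][][][][]]P   [P -> [ ]]
[[][][][][]]P ⇒ [[][][][][]][]   [P -> [ ]]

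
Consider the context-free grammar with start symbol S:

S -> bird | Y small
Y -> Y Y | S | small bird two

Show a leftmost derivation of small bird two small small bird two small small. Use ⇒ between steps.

S ⇒ Y small ⇒ S small ⇒ Y small small ⇒ Y Y small small ⇒ S Y small small ⇒ Y small Y small small ⇒ small bird two small Y small small ⇒ small bird two small small bird two small small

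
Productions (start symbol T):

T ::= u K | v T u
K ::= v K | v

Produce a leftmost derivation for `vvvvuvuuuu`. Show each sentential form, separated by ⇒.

T ⇒ vTu   [T ::= v T u]
vTu ⇒ vvTuu   [T ::= v T u]
vvTuu ⇒ vvvTuuu   [T ::= v T u]
vvvTuuu ⇒ vvvvTuuuu   [T ::= v T u]
vvvvTuuuu ⇒ vvvvuKuuuu   [T ::= u K]
vvvvuKuuuu ⇒ vvvvuvuuuu   [K ::= v]

T ⇒ vTu ⇒ vvTuu ⇒ vvvTuuu ⇒ vvvvTuuuu ⇒ vvvvuKuuuu ⇒ vvvvuvuuuu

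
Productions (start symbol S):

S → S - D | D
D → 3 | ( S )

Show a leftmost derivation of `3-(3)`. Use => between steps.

S => S-D => D-D => 3-D => 3-(S) => 3-(D) => 3-(3)

S => S-D   [S → S - D]
S-D => D-D   [S → D]
D-D => 3-D   [D → 3]
3-D => 3-(S)   [D → ( S )]
3-(S) => 3-(D)   [S → D]
3-(D) => 3-(3)   [D → 3]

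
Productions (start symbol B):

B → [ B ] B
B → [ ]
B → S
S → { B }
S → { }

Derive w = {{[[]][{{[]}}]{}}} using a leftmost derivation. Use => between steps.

B => S   [B → S]
S => {B}   [S → { B }]
{B} => {S}   [B → S]
{S} => {{B}}   [S → { B }]
{{B}} => {{[B]B}}   [B → [ B ] B]
{{[B]B}} => {{[[]]B}}   [B → [ ]]
{{[[]]B}} => {{[[]][B]B}}   [B → [ B ] B]
{{[[]][B]B}} => {{[[]][S]B}}   [B → S]
{{[[]][S]B}} => {{[[]][{B}]B}}   [S → { B }]
{{[[]][{B}]B}} => {{[[]][{S}]B}}   [B → S]
{{[[]][{S}]B}} => {{[[]][{{B}}]B}}   [S → { B }]
{{[[]][{{B}}]B}} => {{[[]][{{[]}}]B}}   [B → [ ]]
{{[[]][{{[]}}]B}} => {{[[]][{{[]}}]S}}   [B → S]
{{[[]][{{[]}}]S}} => {{[[]][{{[]}}]{}}}   [S → { }]

B=>S=>{B}=>{S}=>{{B}}=>{{[B]B}}=>{{[[]]B}}=>{{[[]][B]B}}=>{{[[]][S]B}}=>{{[[]][{B}]B}}=>{{[[]][{S}]B}}=>{{[[]][{{B}}]B}}=>{{[[]][{{[]}}]B}}=>{{[[]][{{[]}}]S}}=>{{[[]][{{[]}}]{}}}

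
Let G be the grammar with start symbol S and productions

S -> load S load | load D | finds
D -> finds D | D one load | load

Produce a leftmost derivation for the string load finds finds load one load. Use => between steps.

S => load D => load finds D => load finds D one load => load finds finds D one load => load finds finds load one load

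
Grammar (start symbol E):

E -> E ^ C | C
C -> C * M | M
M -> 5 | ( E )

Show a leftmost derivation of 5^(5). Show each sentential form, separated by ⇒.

E ⇒ E^C ⇒ C^C ⇒ M^C ⇒ 5^C ⇒ 5^M ⇒ 5^(E) ⇒ 5^(C) ⇒ 5^(M) ⇒ 5^(5)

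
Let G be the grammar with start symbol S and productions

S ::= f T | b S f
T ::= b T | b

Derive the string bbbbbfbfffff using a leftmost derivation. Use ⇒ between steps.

S ⇒ bSf ⇒ bbSff ⇒ bbbSfff ⇒ bbbbSffff ⇒ bbbbbSfffff ⇒ bbbbbfTfffff ⇒ bbbbbfbfffff

S ⇒ bSf   [S ::= b S f]
bSf ⇒ bbSff   [S ::= b S f]
bbSff ⇒ bbbSfff   [S ::= b S f]
bbbSfff ⇒ bbbbSffff   [S ::= b S f]
bbbbSffff ⇒ bbbbbSfffff   [S ::= b S f]
bbbbbSfffff ⇒ bbbbbfTfffff   [S ::= f T]
bbbbbfTfffff ⇒ bbbbbfbfffff   [T ::= b]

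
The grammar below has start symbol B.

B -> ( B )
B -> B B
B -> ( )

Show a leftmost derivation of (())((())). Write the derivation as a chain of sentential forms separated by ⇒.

B ⇒ BB   [B -> B B]
BB ⇒ (B)B   [B -> ( B )]
(B)B ⇒ (())B   [B -> ( )]
(())B ⇒ (())(B)   [B -> ( B )]
(())(B) ⇒ (())((B))   [B -> ( B )]
(())((B)) ⇒ (())((()))   [B -> ( )]

B ⇒ BB ⇒ (B)B ⇒ (())B ⇒ (())(B) ⇒ (())((B)) ⇒ (())((()))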